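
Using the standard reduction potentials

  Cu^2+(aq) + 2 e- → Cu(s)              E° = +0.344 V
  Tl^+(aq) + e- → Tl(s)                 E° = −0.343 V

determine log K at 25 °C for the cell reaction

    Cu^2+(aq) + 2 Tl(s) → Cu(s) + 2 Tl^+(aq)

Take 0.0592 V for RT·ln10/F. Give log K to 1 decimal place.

log K = 23.2

The Cu²⁺/Cu couple is reduced (cathode); E°cell = +0.344 − (−0.343) = +0.687 V with n = 2.
At equilibrium E = 0, so log K = nE°cell / 0.0592 = (2)(+0.687) / 0.0592 = 23.2.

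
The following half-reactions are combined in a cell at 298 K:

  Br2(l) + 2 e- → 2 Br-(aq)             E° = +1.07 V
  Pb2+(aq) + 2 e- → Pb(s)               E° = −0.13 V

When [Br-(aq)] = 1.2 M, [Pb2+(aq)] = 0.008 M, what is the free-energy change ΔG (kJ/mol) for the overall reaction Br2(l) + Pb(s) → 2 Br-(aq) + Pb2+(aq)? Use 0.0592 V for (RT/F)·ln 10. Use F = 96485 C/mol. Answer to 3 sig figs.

−243 kJ/mol

E°cell = +1.07 − (−0.13) = +1.20 V; the balanced reaction transfers n = 2 electrons.
Here Q = [Br-(aq)]^2·[Pb2+(aq)] = 0.0115 (log Q = −1.939), giving E = +1.20 − (0.0592/2)·(−1.939) = +1.2574 V.
ΔG = −nFE = −(2)(96485)(+1.2574) J/mol = −243 kJ/mol.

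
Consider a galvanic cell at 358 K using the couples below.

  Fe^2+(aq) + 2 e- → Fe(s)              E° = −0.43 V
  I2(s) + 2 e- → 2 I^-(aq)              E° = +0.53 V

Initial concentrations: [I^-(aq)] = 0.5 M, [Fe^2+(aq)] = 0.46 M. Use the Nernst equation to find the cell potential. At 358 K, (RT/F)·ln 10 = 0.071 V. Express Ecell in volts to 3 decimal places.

Since E°(I₂/I⁻) > E°(Fe²⁺/Fe), I₂/I⁻ serves as the cathode.
E°cell = +0.53 − (−0.43) = +0.96 V, with n = 2 electrons transferred.
The balanced reaction is I2(s) + Fe(s) → 2 I^-(aq) + Fe^2+(aq), so Q = [I^-(aq)]^2·[Fe^2+(aq)] = 0.115 and log Q = −0.939.
By the Nernst equation, E = +0.96 − (0.071/2)·(−0.939) = +0.993 V.

+0.993 V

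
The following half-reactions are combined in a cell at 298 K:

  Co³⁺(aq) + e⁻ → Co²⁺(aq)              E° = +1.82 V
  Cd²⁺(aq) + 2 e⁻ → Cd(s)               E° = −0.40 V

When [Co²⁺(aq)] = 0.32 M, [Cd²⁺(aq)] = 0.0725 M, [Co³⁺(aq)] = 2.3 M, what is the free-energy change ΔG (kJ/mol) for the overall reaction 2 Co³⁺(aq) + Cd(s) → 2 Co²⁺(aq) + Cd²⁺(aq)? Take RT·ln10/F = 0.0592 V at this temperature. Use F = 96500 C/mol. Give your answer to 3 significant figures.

−445 kJ/mol

With Co³⁺/Co²⁺ reduced at the cathode, E°cell = +1.82 − (−0.40) = +2.22 V and n = 2.
Here Q = ([Co²⁺(aq)]^2·[Cd²⁺(aq)]) / [Co³⁺(aq)]^2 = 0.0014 (log Q = −2.853), giving E = +2.22 − (0.0592/2)·(−2.853) = +2.3044 V.
Finally ΔG = −nFE = −(2)(96500 C/mol)(+2.3044 V) = −445 kJ/mol.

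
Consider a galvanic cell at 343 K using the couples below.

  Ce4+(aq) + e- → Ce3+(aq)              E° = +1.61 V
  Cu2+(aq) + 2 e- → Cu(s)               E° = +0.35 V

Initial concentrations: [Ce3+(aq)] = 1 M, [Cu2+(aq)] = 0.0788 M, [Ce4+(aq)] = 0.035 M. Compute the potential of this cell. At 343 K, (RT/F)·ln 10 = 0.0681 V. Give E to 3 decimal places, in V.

+1.198 V

Since E°(Ce⁴⁺/Ce³⁺) > E°(Cu²⁺/Cu), Ce⁴⁺/Ce³⁺ serves as the cathode.
E°cell = +1.61 − (+0.35) = +1.26 V, with n = 2 electrons transferred.
For the overall reaction 2 Ce4+(aq) + Cu(s) → 2 Ce3+(aq) + Cu2+(aq), Q = ([Ce3+(aq)]^2·[Cu2+(aq)]) / [Ce4+(aq)]^2 = 64.3, giving log Q = 1.808.
Applying E = E° − (RT ln10/nF)·log Q gives +1.26 − (0.0681/2)(1.808) = +1.198 V.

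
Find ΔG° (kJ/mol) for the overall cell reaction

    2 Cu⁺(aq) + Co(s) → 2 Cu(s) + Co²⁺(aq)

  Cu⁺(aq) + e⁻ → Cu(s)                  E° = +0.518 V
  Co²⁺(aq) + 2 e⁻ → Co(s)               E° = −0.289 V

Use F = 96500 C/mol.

−156 kJ/mol

In the reaction as written Cu⁺(aq) is reduced, so the Cu⁺/Cu couple is the cathode and Co²⁺/Co is the anode.
E°cell = +0.518 − (−0.289) = +0.807 V; balancing electrons gives n = 2.
ΔG° = −nFE°cell = −(2)(96500)(+0.807) J/mol = −156 kJ/mol.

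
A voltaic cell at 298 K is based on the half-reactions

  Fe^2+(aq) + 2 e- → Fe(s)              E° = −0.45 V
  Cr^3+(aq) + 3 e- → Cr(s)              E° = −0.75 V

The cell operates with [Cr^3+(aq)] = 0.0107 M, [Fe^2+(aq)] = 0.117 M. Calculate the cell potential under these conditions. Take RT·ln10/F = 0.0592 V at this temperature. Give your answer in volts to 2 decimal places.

+0.31 V

Since E°(Fe²⁺/Fe) > E°(Cr³⁺/Cr), Fe²⁺/Fe serves as the cathode.
The standard potential is −0.45 − (−0.75) = +0.30 V and the balanced reaction transfers n = 6 electrons.
The balanced reaction is 3 Fe^2+(aq) + 2 Cr(s) → 3 Fe(s) + 2 Cr^3+(aq), so Q = [Cr^3+(aq)]^2 / [Fe^2+(aq)]^3 = 0.0715 and log Q = −1.146.
Applying E = E° − (RT ln10/nF)·log Q gives +0.30 − (0.0592/6)(−1.146) = +0.31 V.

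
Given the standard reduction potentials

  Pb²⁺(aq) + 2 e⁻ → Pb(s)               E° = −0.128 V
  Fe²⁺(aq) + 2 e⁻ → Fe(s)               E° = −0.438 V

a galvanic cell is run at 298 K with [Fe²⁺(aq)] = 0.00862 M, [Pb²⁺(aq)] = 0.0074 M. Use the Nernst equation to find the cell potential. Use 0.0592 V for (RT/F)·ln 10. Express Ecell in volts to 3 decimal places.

Since E°(Pb²⁺/Pb) > E°(Fe²⁺/Fe), Pb²⁺/Pb serves as the cathode.
E°cell = −0.128 − (−0.438) = +0.310 V, with n = 2 electrons transferred.
For the overall reaction Pb²⁺(aq) + Fe(s) → Pb(s) + Fe²⁺(aq), Q = [Fe²⁺(aq)] / [Pb²⁺(aq)] = 1.16, giving log Q = 0.066.
E = E° − (0.0592/n)·log Q = +0.310 − (0.0592/2)(0.066) = +0.308 V.

+0.308 V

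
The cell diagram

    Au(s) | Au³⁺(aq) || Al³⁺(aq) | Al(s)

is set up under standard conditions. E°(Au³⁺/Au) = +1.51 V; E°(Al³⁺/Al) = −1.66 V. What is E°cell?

−3.17 V

By convention the left-hand electrode in cell notation is the anode (oxidation) and the right-hand electrode is the cathode (reduction).
E°cell = E°(right) − E°(left) = −1.66 − (+1.51) = −3.17 V.
The negative sign shows that, as written, the cell would require an external voltage to drive the reaction.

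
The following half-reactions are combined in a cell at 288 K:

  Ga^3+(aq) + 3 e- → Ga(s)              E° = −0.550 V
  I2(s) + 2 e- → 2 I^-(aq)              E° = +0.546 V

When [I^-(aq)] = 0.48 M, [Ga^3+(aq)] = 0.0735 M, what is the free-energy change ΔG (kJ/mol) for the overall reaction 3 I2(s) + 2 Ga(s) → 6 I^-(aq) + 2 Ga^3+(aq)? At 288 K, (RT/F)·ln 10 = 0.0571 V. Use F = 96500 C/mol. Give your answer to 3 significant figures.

E°cell = +0.546 − (−0.550) = +1.096 V; the balanced reaction transfers n = 6 electrons.
Q = [I^-(aq)]^6·[Ga^3+(aq)]^2 = 6.61×10^−5, so log Q = −4.180 and E = +1.096 − (0.0571/6)(−4.180) = +1.1358 V.
ΔG = −nFE = −(6)(96500)(+1.1358) J/mol = −658 kJ/mol.

−658 kJ/mol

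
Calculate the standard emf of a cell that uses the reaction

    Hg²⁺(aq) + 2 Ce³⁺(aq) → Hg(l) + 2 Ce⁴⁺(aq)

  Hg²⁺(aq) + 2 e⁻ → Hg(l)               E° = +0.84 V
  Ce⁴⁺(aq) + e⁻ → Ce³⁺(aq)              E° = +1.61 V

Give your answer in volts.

Hg²⁺(aq) gains electrons, so the Hg²⁺/Hg couple is the cathode; the Ce⁴⁺/Ce³⁺ couple is the anode.
E°cell = E°(cathode) − E°(anode) = +0.84 − (+1.61) = −0.77 V.
The negative E°cell means the reaction is non-spontaneous in the direction written.

−0.77 V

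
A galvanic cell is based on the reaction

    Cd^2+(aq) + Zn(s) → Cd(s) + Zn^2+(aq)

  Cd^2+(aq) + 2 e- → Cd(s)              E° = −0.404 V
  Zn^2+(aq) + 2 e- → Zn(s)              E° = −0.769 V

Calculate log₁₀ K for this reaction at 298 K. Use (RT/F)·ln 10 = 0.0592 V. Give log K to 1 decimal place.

The Cd²⁺/Cd couple is reduced (cathode); E°cell = −0.404 − (−0.769) = +0.365 V with n = 2.
At equilibrium E = 0, so log K = nE°cell / 0.0592 = (2)(+0.365) / 0.0592 = 12.3.

log K = 12.3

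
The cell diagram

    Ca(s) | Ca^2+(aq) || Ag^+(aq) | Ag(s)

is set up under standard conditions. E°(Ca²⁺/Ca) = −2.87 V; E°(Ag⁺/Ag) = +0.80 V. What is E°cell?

By convention the left-hand electrode in cell notation is the anode (oxidation) and the right-hand electrode is the cathode (reduction).
E°cell = E°(right) − E°(left) = +0.80 − (−2.87) = +3.67 V.

+3.67 V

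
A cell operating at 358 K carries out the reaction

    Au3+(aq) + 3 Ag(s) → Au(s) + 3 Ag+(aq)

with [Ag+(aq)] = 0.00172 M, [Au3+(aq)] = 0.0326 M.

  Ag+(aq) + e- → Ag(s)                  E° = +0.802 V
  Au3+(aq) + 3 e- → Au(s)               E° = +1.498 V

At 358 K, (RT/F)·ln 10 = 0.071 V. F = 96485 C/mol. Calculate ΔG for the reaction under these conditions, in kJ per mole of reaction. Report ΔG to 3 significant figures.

−248 kJ/mol

E°cell = +1.498 − (+0.802) = +0.696 V; the balanced reaction transfers n = 3 electrons.
Q = [Ag+(aq)]^3 / [Au3+(aq)] = 1.56×10^−7, so log Q = −6.807 and E = +0.696 − (0.071/3)(−6.807) = +0.8571 V.
ΔG = −nFE = −(3)(96485)(+0.8571) J/mol = −248 kJ/mol.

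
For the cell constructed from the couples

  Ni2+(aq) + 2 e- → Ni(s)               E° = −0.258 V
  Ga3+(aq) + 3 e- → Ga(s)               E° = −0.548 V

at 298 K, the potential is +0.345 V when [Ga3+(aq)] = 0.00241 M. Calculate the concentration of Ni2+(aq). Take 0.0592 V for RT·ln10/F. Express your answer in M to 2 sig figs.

1.3 M

The Ni²⁺/Ni couple has the larger reduction potential, so it is the cathode: E°cell = −0.258 − (−0.548) = +0.290 V and n = 6.
From the Nernst equation, log Q = n(E° − E)/0.0592 = 6·(+0.290 − (+0.345))/0.0592 = −5.574.
The balanced reaction is 3 Ni2+(aq) + 2 Ga(s) → 3 Ni(s) + 2 Ga3+(aq), so Q = [Ga3+(aq)]^2 / [Ni2+(aq)]^3.
Solving for the unknown gives log [Ni2+(aq)] = 0.113, so [Ni2+(aq)] ≈ 1.3 M.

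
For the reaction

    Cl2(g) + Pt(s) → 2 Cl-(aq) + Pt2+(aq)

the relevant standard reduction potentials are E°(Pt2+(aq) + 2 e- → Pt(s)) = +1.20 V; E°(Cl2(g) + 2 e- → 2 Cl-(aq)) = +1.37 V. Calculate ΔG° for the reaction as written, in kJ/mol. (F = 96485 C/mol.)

−32.8 kJ/mol

In the reaction as written Cl2(g) is reduced, so the Cl₂/Cl⁻ couple is the cathode and Pt²⁺/Pt is the anode.
E°cell = +1.37 − (+1.20) = +0.17 V; balancing electrons gives n = 2.
ΔG° = −nFE°cell = −(2)(96485)(+0.17) J/mol = −32.8 kJ/mol.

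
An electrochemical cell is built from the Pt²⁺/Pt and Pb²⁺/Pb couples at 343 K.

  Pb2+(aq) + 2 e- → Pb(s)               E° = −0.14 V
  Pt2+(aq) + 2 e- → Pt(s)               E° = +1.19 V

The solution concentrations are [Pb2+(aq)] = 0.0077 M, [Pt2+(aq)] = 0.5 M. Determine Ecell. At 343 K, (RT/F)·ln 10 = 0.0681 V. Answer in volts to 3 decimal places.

+1.392 V

Pt²⁺/Pt is reduced (cathode, E° = +1.19 V) and Pb²⁺/Pb is oxidized (anode).
E°cell = +1.19 − (−0.14) = +1.33 V, with n = 2 electrons transferred.
For the overall reaction Pt2+(aq) + Pb(s) → Pt(s) + Pb2+(aq), Q = [Pb2+(aq)] / [Pt2+(aq)] = 0.0154, giving log Q = −1.812.
By the Nernst equation, E = +1.33 − (0.0681/2)·(−1.812) = +1.392 V.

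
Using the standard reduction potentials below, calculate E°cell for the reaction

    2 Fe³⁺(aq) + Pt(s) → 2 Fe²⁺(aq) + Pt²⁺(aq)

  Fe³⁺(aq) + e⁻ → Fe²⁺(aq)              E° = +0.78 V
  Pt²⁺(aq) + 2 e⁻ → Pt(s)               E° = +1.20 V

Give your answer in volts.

−0.42 V

Fe³⁺(aq) gains electrons, so the Fe³⁺/Fe²⁺ couple is the cathode; the Pt²⁺/Pt couple is the anode.
E°cell = E°(cathode) − E°(anode) = +0.78 − (+1.20) = −0.42 V.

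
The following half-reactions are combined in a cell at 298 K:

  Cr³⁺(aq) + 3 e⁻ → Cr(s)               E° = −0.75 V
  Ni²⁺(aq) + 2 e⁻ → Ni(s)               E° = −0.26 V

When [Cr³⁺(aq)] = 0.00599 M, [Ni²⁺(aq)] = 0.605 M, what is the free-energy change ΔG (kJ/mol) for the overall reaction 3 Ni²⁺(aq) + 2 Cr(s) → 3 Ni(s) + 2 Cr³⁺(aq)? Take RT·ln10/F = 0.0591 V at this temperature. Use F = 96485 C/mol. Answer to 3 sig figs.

With Ni²⁺/Ni reduced at the cathode, E°cell = −0.26 − (−0.75) = +0.49 V and n = 6.
Q = [Cr³⁺(aq)]^2 / [Ni²⁺(aq)]^3 = 0.000162, so log Q = −3.790 and E = +0.49 − (0.0591/6)(−3.790) = +0.5273 V.
Finally ΔG = −nFE = −(6)(96485 C/mol)(+0.5273 V) = −305 kJ/mol.

−305 kJ/mol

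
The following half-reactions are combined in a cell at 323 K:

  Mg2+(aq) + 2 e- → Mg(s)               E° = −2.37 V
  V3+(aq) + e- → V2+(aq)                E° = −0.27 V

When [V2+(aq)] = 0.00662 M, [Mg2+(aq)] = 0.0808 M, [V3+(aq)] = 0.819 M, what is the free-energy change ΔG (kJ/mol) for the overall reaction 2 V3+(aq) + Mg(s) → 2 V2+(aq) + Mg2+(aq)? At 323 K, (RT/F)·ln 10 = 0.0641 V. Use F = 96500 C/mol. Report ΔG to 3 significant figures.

The standard cell potential is −0.27 − (−2.37) = +2.10 V, with n = 2 electrons in the balanced equation.
Q = ([V2+(aq)]^2·[Mg2+(aq)]) / [V3+(aq)]^2 = 5.28×10^−6, so log Q = −5.277 and E = +2.10 − (0.0641/2)(−5.277) = +2.2691 V.
Finally ΔG = −nFE = −(2)(96500 C/mol)(+2.2691 V) = −438 kJ/mol.

−438 kJ/mol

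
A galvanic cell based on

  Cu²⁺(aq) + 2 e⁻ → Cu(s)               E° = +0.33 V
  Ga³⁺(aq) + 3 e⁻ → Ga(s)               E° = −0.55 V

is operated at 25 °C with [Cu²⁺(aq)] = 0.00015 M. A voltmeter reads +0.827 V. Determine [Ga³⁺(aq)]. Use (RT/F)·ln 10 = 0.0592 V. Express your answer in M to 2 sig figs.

0.00089 M

With Cu²⁺/Cu at the cathode and Ga³⁺/Ga at the anode, E°cell = +0.33 − (−0.55) = +0.88 V (n = 6).
Since E = E° − (0.0592/n)·log Q, log Q = n(E° − E)/0.0592 = 5.372.
Balancing electrons gives 3 Cu²⁺(aq) + 2 Ga(s) → 3 Cu(s) + 2 Ga³⁺(aq); thus Q = [Ga³⁺(aq)]^2 / [Cu²⁺(aq)]^3.
Substituting the known concentrations and solving, log [Ga³⁺(aq)] = −3.050 and [Ga³⁺(aq)] = 0.00089 M.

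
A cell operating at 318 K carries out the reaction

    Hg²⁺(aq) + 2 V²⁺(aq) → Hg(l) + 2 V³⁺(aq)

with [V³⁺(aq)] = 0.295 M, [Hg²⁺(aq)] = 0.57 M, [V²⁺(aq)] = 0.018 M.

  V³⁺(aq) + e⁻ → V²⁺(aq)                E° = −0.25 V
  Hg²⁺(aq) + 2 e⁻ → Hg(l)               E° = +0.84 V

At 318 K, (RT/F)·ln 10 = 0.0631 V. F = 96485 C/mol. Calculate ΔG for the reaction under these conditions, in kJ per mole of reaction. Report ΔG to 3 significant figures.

The standard cell potential is +0.84 − (−0.25) = +1.09 V, with n = 2 electrons in the balanced equation.
Q = [V³⁺(aq)]^2 / ([Hg²⁺(aq)]·[V²⁺(aq)]^2) = 471, so log Q = 2.673 and E = +1.09 − (0.0631/2)(2.673) = +1.0057 V.
Then ΔG = −nFE = −2 × 96485 × +1.0057 J/mol = −194 kJ/mol.

−194 kJ/mol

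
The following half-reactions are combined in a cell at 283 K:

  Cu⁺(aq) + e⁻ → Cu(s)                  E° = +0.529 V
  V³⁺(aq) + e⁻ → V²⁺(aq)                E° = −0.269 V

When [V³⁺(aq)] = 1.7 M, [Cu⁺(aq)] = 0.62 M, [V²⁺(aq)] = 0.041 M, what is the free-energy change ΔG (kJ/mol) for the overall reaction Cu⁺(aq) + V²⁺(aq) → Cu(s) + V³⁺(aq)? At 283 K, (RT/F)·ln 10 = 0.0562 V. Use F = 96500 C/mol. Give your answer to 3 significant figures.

The standard cell potential is +0.529 − (−0.269) = +0.798 V, with n = 1 electron in the balanced equation.
Q = [V³⁺(aq)] / ([Cu⁺(aq)]·[V²⁺(aq)]) = 66.9, so log Q = 1.825 and E = +0.798 − (0.0562/1)(1.825) = +0.6954 V.
ΔG = −nFE = −(1)(96500)(+0.6954) J/mol = −67.1 kJ/mol.

−67.1 kJ/mol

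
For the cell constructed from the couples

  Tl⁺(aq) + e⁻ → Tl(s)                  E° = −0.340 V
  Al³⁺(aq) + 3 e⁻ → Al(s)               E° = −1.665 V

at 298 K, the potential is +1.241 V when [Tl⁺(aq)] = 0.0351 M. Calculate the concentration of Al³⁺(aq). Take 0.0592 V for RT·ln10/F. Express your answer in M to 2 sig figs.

0.78 M

The Tl⁺/Tl couple has the larger reduction potential, so it is the cathode: E°cell = −0.340 − (−1.665) = +1.325 V and n = 3.
From the Nernst equation, log Q = n(E° − E)/0.0592 = 3·(+1.325 − (+1.241))/0.0592 = 4.257.
Balancing electrons gives 3 Tl⁺(aq) + Al(s) → 3 Tl(s) + Al³⁺(aq); thus Q = [Al³⁺(aq)] / [Tl⁺(aq)]^3.
Isolating [Al³⁺(aq)] in Q = 10^{4.257} yields log [Al³⁺(aq)] = −0.107, i.e. 0.78 M.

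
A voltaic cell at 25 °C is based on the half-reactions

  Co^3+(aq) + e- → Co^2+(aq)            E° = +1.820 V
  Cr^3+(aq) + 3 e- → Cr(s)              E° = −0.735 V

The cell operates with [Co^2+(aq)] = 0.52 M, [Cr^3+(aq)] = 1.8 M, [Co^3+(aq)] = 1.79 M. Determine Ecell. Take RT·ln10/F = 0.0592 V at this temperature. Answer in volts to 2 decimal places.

+2.58 V

Co³⁺/Co²⁺ is reduced (cathode, E° = +1.820 V) and Cr³⁺/Cr is oxidized (anode).
The standard potential is +1.820 − (−0.735) = +2.555 V and the balanced reaction transfers n = 3 electrons.
Balancing gives 3 Co^3+(aq) + Cr(s) → 3 Co^2+(aq) + Cr^3+(aq); hence Q = ([Co^2+(aq)]^3·[Cr^3+(aq)]) / [Co^3+(aq)]^3 = 0.0441 (log Q = −1.355).
E = E° − (0.0592/n)·log Q = +2.555 − (0.0592/3)(−1.355) = +2.58 V.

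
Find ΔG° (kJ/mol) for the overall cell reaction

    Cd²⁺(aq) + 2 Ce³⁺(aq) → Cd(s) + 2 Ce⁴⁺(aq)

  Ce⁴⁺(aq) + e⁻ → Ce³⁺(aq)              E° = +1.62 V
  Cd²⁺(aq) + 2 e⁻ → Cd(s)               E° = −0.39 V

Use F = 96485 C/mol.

In the reaction as written Cd²⁺(aq) is reduced, so the Cd²⁺/Cd couple is the cathode and Ce⁴⁺/Ce³⁺ is the anode.
E°cell = −0.39 − (+1.62) = −2.01 V; balancing electrons gives n = 2.
ΔG° = −nFE°cell = −(2)(96485)(−2.01) J/mol = +388 kJ/mol.

+388 kJ/mol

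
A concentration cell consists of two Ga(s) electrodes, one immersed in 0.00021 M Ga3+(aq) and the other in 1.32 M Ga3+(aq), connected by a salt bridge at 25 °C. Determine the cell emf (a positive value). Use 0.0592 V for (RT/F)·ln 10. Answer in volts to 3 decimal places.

For a concentration cell E°cell = 0, since both electrodes use the same couple.
The compartment with the higher Ga3+(aq) concentration (1.32 M) acts as the cathode; ions are reduced there and produced at the dilute (0.00021 M) anode.
With n = 3, Ecell = −(0.0592/3)·log([dilute]/[conc]) = −(0.0592/3)·log(0.00021/1.32) = +0.075 V.

0.075 V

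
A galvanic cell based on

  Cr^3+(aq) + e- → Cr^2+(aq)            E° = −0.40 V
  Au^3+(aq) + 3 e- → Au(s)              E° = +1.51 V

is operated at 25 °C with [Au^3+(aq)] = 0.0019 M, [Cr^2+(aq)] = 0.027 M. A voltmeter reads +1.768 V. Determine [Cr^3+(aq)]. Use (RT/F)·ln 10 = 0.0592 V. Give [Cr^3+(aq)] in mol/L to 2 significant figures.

0.84 M

With Au³⁺/Au at the cathode and Cr³⁺/Cr²⁺ at the anode, E°cell = +1.51 − (−0.40) = +1.91 V (n = 3).
Rearranging E = E° − (0.0592/n)·log Q gives log Q = 3(+1.91 − (+1.768))/0.0592 = 7.196.
For Au^3+(aq) + 3 Cr^2+(aq) → Au(s) + 3 Cr^3+(aq), the reaction quotient is Q = [Cr^3+(aq)]^3 / ([Au^3+(aq)]·[Cr^2+(aq)]^3).
Solving for the unknown gives log [Cr^3+(aq)] = −0.077, so [Cr^3+(aq)] ≈ 0.84 M.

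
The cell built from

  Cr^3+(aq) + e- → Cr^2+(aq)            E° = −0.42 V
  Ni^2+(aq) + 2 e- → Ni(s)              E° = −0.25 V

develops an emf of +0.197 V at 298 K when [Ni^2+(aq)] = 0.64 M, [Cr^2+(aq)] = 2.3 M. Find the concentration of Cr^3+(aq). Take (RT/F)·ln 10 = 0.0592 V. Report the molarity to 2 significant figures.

The Ni²⁺/Ni couple has the larger reduction potential, so it is the cathode: E°cell = −0.25 − (−0.42) = +0.17 V and n = 2.
Rearranging E = E° − (0.0592/n)·log Q gives log Q = 2(+0.17 − (+0.197))/0.0592 = −0.912.
The balanced reaction is Ni^2+(aq) + 2 Cr^2+(aq) → Ni(s) + 2 Cr^3+(aq), so Q = [Cr^3+(aq)]^2 / ([Ni^2+(aq)]·[Cr^2+(aq)]^2).
Solving for the unknown gives log [Cr^3+(aq)] = −0.191, so [Cr^3+(aq)] ≈ 0.64 M.

0.64 M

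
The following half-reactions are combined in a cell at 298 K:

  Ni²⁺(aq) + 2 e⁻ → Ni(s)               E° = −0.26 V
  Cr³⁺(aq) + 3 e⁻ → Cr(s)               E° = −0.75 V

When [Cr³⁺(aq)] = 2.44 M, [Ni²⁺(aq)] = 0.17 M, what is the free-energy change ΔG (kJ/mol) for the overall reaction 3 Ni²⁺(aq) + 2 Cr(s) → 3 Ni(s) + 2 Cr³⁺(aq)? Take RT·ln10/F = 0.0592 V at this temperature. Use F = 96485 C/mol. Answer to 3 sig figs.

−266 kJ/mol

E°cell = −0.26 − (−0.75) = +0.49 V; the balanced reaction transfers n = 6 electrons.
Here Q = [Cr³⁺(aq)]^2 / [Ni²⁺(aq)]^3 = 1.21×10^3 (log Q = 3.083), giving E = +0.49 − (0.0592/6)·(3.083) = +0.4596 V.
Finally ΔG = −nFE = −(6)(96485 C/mol)(+0.4596 V) = −266 kJ/mol.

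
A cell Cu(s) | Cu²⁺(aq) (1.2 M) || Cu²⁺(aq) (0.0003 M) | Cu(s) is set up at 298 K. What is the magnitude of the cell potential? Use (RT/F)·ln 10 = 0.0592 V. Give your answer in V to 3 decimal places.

0.107 V

For a concentration cell E°cell = 0, since both electrodes use the same couple.
The compartment with the higher Cu²⁺(aq) concentration (1.2 M) acts as the cathode; ions are reduced there and produced at the dilute (0.0003 M) anode.
With n = 2, Ecell = −(0.0592/2)·log([dilute]/[conc]) = −(0.0592/2)·log(0.0003/1.2) = +0.107 V.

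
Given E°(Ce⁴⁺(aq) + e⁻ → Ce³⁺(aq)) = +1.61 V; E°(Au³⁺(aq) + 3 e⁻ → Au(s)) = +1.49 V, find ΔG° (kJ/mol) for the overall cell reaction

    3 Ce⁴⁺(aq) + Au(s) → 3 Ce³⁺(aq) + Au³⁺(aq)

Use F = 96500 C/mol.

In the reaction as written Ce⁴⁺(aq) is reduced, so the Ce⁴⁺/Ce³⁺ couple is the cathode and Au³⁺/Au is the anode.
E°cell = +1.61 − (+1.49) = +0.12 V; balancing electrons gives n = 3.
ΔG° = −nFE°cell = −(3)(96500)(+0.12) J/mol = −34.7 kJ/mol.

−34.7 kJ/mol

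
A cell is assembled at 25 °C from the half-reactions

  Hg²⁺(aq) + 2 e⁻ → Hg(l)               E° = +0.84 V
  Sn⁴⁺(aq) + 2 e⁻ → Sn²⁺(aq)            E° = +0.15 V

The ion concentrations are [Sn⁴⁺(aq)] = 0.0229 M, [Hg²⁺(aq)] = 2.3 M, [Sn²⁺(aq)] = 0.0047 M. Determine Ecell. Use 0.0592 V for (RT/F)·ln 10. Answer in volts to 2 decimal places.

+0.68 V

Hg²⁺/Hg is reduced (cathode, E° = +0.84 V) and Sn⁴⁺/Sn²⁺ is oxidized (anode).
E°cell = E°cat − E°an = +0.84 − (+0.15) = +0.69 V; n = 2.
Balancing gives Hg²⁺(aq) + Sn²⁺(aq) → Hg(l) + Sn⁴⁺(aq); hence Q = [Sn⁴⁺(aq)] / ([Hg²⁺(aq)]·[Sn²⁺(aq)]) = 2.12 (log Q = 0.326).
Applying E = E° − (RT ln10/nF)·log Q gives +0.69 − (0.0592/2)(0.326) = +0.68 V.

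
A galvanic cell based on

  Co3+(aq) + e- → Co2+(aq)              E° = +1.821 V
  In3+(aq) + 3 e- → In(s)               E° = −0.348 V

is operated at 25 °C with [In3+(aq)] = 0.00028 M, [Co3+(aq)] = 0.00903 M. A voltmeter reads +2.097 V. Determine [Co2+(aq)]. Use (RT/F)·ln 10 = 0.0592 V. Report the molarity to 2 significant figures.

Co³⁺/Co²⁺ is the cathode (higher E°); E°cell = +1.821 − (−0.348) = +2.169 V with n = 3.
Rearranging E = E° − (0.0592/n)·log Q gives log Q = 3(+2.169 − (+2.097))/0.0592 = 3.649.
For 3 Co3+(aq) + In(s) → 3 Co2+(aq) + In3+(aq), the reaction quotient is Q = ([Co2+(aq)]^3·[In3+(aq)]) / [Co3+(aq)]^3.
Substituting the known concentrations and solving, log [Co2+(aq)] = 0.356 and [Co2+(aq)] = 2.3 M.

2.3 M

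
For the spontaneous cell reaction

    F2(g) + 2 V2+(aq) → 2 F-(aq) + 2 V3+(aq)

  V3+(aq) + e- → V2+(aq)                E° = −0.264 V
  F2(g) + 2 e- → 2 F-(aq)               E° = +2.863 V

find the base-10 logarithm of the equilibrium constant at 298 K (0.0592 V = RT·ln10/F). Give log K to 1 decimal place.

log K = 105.6

The F₂/F⁻ couple is reduced (cathode); E°cell = +2.863 − (−0.264) = +3.127 V with n = 2.
At equilibrium E = 0, so log K = nE°cell / 0.0592 = (2)(+3.127) / 0.0592 = 105.6.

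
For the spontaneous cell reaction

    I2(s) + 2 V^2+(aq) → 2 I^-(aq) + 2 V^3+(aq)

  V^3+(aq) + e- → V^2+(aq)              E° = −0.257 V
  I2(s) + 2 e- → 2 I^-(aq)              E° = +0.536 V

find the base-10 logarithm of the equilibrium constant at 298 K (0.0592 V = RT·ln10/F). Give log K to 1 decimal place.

The I₂/I⁻ couple is reduced (cathode); E°cell = +0.536 − (−0.257) = +0.793 V with n = 2.
At equilibrium E = 0, so log K = nE°cell / 0.0592 = (2)(+0.793) / 0.0592 = 26.8.

log K = 26.8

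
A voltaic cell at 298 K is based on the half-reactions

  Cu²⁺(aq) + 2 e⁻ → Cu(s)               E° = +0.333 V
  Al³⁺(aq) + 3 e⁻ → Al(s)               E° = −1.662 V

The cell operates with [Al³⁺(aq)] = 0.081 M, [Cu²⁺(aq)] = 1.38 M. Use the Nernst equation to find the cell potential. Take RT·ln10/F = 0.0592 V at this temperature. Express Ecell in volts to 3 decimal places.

The Cu²⁺/Cu couple has the more positive E°, so it is the cathode; Al³⁺/Al is the anode.
The standard potential is +0.333 − (−1.662) = +1.995 V and the balanced reaction transfers n = 6 electrons.
For the overall reaction 3 Cu²⁺(aq) + 2 Al(s) → 3 Cu(s) + 2 Al³⁺(aq), Q = [Al³⁺(aq)]^2 / [Cu²⁺(aq)]^3 = 0.0025, giving log Q = −2.603.
By the Nernst equation, E = +1.995 − (0.0592/6)·(−2.603) = +2.021 V.

+2.021 V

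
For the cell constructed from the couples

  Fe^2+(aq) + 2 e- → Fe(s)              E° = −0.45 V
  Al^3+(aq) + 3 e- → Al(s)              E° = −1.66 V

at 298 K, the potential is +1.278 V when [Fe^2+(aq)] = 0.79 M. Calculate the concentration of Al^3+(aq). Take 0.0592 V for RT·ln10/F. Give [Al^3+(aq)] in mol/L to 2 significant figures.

Fe²⁺/Fe is the cathode (higher E°); E°cell = −0.45 − (−1.66) = +1.21 V with n = 6.
From the Nernst equation, log Q = n(E° − E)/0.0592 = 6·(+1.21 − (+1.278))/0.0592 = −6.892.
For 3 Fe^2+(aq) + 2 Al(s) → 3 Fe(s) + 2 Al^3+(aq), the reaction quotient is Q = [Al^3+(aq)]^2 / [Fe^2+(aq)]^3.
Substituting the known concentrations and solving, log [Al^3+(aq)] = −3.600 and [Al^3+(aq)] = 0.00025 M.

0.00025 M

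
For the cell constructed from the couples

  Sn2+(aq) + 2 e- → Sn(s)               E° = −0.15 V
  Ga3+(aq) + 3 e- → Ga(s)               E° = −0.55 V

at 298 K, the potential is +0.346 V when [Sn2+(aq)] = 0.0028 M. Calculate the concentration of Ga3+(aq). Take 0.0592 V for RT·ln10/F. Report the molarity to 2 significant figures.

The Sn²⁺/Sn couple has the larger reduction potential, so it is the cathode: E°cell = −0.15 − (−0.55) = +0.40 V and n = 6.
Since E = E° − (0.0592/n)·log Q, log Q = n(E° − E)/0.0592 = 5.473.
The balanced reaction is 3 Sn2+(aq) + 2 Ga(s) → 3 Sn(s) + 2 Ga3+(aq), so Q = [Ga3+(aq)]^2 / [Sn2+(aq)]^3.
Isolating [Ga3+(aq)] in Q = 10^{5.473} yields log [Ga3+(aq)] = −1.093, i.e. 0.081 M.

0.081 M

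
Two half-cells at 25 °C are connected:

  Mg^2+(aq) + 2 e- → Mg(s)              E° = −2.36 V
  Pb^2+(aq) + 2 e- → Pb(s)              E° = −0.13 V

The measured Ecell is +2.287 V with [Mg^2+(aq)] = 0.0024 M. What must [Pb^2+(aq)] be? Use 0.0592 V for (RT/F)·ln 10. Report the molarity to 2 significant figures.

0.20 M

Pb²⁺/Pb is the cathode (higher E°); E°cell = −0.13 − (−2.36) = +2.23 V with n = 2.
Since E = E° − (0.0592/n)·log Q, log Q = n(E° − E)/0.0592 = −1.926.
Balancing electrons gives Pb^2+(aq) + Mg(s) → Pb(s) + Mg^2+(aq); thus Q = [Mg^2+(aq)] / [Pb^2+(aq)].
Solving for the unknown gives log [Pb^2+(aq)] = −0.694, so [Pb^2+(aq)] ≈ 0.20 M.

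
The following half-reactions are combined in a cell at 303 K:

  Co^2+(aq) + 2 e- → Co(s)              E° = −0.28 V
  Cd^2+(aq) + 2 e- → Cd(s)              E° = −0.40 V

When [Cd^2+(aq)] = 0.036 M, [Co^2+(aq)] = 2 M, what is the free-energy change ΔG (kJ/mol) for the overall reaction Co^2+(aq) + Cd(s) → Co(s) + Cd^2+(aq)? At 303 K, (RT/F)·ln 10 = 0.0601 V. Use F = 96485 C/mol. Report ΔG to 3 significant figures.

−33.3 kJ/mol

E°cell = −0.28 − (−0.40) = +0.12 V; the balanced reaction transfers n = 2 electrons.
Here Q = [Cd^2+(aq)] / [Co^2+(aq)] = 0.018 (log Q = −1.745), giving E = +0.12 − (0.0601/2)·(−1.745) = +0.1724 V.
ΔG = −nFE = −(2)(96485)(+0.1724) J/mol = −33.3 kJ/mol.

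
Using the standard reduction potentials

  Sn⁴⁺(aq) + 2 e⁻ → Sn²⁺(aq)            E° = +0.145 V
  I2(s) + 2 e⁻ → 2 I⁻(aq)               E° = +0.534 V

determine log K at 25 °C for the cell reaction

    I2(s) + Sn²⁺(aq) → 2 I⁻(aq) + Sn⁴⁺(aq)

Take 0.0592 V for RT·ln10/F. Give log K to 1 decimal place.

The I₂/I⁻ couple is reduced (cathode); E°cell = +0.534 − (+0.145) = +0.389 V with n = 2.
At equilibrium E = 0, so log K = nE°cell / 0.0592 = (2)(+0.389) / 0.0592 = 13.1.

log K = 13.1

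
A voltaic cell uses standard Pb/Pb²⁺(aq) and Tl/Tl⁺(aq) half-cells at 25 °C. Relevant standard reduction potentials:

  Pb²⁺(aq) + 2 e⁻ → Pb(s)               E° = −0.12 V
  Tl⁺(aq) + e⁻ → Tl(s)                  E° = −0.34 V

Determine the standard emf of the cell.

Of the two couples in this cell, the one with the more positive reduction potential is reduced at the cathode: here that is Pb²⁺/Pb (−0.12 V); Tl⁺/Tl (−0.34 V) is the anode.
E°cell = E°(cathode) − E°(anode) = −0.12 − (−0.34) = +0.22 V.

+0.22 V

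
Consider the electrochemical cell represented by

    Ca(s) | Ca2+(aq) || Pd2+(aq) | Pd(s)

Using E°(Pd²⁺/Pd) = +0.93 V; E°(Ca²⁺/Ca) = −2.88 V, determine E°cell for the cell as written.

+3.81 V

By convention the left-hand electrode in cell notation is the anode (oxidation) and the right-hand electrode is the cathode (reduction).
E°cell = E°(right) − E°(left) = +0.93 − (−2.88) = +3.81 V.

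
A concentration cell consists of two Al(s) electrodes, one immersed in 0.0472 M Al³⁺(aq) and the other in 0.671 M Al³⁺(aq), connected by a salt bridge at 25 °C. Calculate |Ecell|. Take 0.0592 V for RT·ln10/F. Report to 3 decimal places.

For a concentration cell E°cell = 0, since both electrodes use the same couple.
The compartment with the higher Al³⁺(aq) concentration (0.671 M) acts as the cathode; ions are reduced there and produced at the dilute (0.0472 M) anode.
With n = 3, Ecell = −(0.0592/3)·log([dilute]/[conc]) = −(0.0592/3)·log(0.0472/0.671) = +0.023 V.

0.023 V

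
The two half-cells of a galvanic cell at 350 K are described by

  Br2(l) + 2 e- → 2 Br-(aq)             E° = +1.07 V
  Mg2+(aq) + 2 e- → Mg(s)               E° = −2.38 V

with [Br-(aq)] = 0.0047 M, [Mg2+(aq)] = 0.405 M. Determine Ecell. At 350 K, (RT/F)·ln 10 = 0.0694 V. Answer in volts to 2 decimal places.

+3.63 V

Since E°(Br₂/Br⁻) > E°(Mg²⁺/Mg), Br₂/Br⁻ serves as the cathode.
E°cell = E°cat − E°an = +1.07 − (−2.38) = +3.45 V; n = 2.
For the overall reaction Br2(l) + Mg(s) → 2 Br-(aq) + Mg2+(aq), Q = [Br-(aq)]^2·[Mg2+(aq)] = 8.95×10^−6, giving log Q = −5.048.
Applying E = E° − (RT ln10/nF)·log Q gives +3.45 − (0.0694/2)(−5.048) = +3.63 V.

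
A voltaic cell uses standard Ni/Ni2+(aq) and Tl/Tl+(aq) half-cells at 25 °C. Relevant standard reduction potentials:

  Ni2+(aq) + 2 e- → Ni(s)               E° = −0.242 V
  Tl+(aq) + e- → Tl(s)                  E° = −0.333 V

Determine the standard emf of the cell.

+0.091 V

Of the two couples in this cell, the one with the more positive reduction potential is reduced at the cathode: here that is Ni²⁺/Ni (−0.242 V); Tl⁺/Tl (−0.333 V) is the anode.
E°cell = E°(cathode) − E°(anode) = −0.242 − (−0.333) = +0.091 V.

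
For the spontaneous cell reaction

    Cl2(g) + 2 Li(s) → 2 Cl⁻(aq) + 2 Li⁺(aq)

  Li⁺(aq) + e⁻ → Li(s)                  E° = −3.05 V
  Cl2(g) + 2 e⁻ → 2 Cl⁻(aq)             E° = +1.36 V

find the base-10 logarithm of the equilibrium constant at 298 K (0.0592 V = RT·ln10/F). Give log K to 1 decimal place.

The Cl₂/Cl⁻ couple is reduced (cathode); E°cell = +1.36 − (−3.05) = +4.41 V with n = 2.
At equilibrium E = 0, so log K = nE°cell / 0.0592 = (2)(+4.41) / 0.0592 = 149.0.

log K = 149.0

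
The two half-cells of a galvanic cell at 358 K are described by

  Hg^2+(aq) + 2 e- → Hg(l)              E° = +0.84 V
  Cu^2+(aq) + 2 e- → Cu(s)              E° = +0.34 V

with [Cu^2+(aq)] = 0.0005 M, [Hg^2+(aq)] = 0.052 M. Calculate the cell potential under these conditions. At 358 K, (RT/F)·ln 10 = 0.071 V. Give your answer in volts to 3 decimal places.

Hg²⁺/Hg is reduced (cathode, E° = +0.84 V) and Cu²⁺/Cu is oxidized (anode).
E°cell = E°cat − E°an = +0.84 − (+0.34) = +0.50 V; n = 2.
Balancing gives Hg^2+(aq) + Cu(s) → Hg(l) + Cu^2+(aq); hence Q = [Cu^2+(aq)] / [Hg^2+(aq)] = 0.00962 (log Q = −2.017).
Applying E = E° − (RT ln10/nF)·log Q gives +0.50 − (0.071/2)(−2.017) = +0.572 V.

+0.572 V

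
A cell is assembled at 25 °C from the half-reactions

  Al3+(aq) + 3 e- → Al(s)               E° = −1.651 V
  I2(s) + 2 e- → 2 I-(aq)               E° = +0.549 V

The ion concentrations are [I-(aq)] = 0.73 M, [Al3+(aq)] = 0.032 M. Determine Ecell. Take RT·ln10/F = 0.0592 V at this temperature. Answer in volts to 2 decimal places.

The I₂/I⁻ couple has the more positive E°, so it is the cathode; Al³⁺/Al is the anode.
E°cell = E°cat − E°an = +0.549 − (−1.651) = +2.200 V; n = 6.
Balancing gives 3 I2(s) + 2 Al(s) → 6 I-(aq) + 2 Al3+(aq); hence Q = [I-(aq)]^6·[Al3+(aq)]^2 = 0.000155 (log Q = −3.810).
E = E° − (0.0592/n)·log Q = +2.200 − (0.0592/6)(−3.810) = +2.24 V.

+2.24 V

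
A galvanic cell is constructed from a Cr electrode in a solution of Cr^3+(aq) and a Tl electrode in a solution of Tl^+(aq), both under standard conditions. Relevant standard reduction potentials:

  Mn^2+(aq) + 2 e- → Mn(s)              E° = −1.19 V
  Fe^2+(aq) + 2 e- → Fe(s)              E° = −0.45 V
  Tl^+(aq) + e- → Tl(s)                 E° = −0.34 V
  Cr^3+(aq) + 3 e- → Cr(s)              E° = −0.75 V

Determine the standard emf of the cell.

The Tl⁺/Tl couple has the higher E°, so Tl ion is reduced (cathode) and Cr is oxidized (anode).
E°cell = E°(cathode) − E°(anode) = −0.34 − (−0.75) = +0.41 V.

+0.41 V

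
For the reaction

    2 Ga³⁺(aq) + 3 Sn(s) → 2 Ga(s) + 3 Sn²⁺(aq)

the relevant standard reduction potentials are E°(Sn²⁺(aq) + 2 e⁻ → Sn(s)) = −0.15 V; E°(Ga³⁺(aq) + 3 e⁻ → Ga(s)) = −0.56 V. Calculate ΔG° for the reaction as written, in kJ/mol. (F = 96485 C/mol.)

+237 kJ/mol

In the reaction as written Ga³⁺(aq) is reduced, so the Ga³⁺/Ga couple is the cathode and Sn²⁺/Sn is the anode.
E°cell = −0.56 − (−0.15) = −0.41 V; balancing electrons gives n = 6.
ΔG° = −nFE°cell = −(6)(96485)(−0.41) J/mol = +237 kJ/mol.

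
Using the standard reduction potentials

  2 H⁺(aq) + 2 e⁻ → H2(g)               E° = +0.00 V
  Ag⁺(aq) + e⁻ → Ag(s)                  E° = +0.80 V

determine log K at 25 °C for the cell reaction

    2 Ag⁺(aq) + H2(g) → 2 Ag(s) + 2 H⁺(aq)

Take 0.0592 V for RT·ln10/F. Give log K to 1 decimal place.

log K = 27.0

The Ag⁺/Ag couple is reduced (cathode); E°cell = +0.80 − (+0.00) = +0.80 V with n = 2.
At equilibrium E = 0, so log K = nE°cell / 0.0592 = (2)(+0.80) / 0.0592 = 27.0.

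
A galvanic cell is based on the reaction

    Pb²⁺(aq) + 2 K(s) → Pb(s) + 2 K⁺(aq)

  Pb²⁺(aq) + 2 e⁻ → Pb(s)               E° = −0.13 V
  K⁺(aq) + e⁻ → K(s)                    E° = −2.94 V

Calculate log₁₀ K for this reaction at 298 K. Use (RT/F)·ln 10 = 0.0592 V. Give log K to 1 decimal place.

log K = 94.9

The Pb²⁺/Pb couple is reduced (cathode); E°cell = −0.13 − (−2.94) = +2.81 V with n = 2.
At equilibrium E = 0, so log K = nE°cell / 0.0592 = (2)(+2.81) / 0.0592 = 94.9.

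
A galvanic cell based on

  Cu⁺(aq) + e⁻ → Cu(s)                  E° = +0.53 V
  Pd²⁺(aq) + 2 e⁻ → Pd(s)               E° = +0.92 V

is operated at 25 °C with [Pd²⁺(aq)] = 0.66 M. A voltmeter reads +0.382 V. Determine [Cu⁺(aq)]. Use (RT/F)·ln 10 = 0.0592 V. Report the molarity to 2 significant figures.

With Pd²⁺/Pd at the cathode and Cu⁺/Cu at the anode, E°cell = +0.92 − (+0.53) = +0.39 V (n = 2).
Since E = E° − (0.0592/n)·log Q, log Q = n(E° − E)/0.0592 = 0.270.
The balanced reaction is Pd²⁺(aq) + 2 Cu(s) → Pd(s) + 2 Cu⁺(aq), so Q = [Cu⁺(aq)]^2 / [Pd²⁺(aq)].
Solving for the unknown gives log [Cu⁺(aq)] = 0.045, so [Cu⁺(aq)] ≈ 1.1 M.

1.1 M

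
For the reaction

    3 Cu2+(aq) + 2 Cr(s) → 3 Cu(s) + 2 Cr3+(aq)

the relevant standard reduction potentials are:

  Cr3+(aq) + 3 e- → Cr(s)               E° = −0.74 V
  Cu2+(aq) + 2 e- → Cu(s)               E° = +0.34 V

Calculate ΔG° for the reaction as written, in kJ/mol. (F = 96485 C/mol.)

In the reaction as written Cu2+(aq) is reduced, so the Cu²⁺/Cu couple is the cathode and Cr³⁺/Cr is the anode.
E°cell = +0.34 − (−0.74) = +1.08 V; balancing electrons gives n = 6.
ΔG° = −nFE°cell = −(6)(96485)(+1.08) J/mol = −625 kJ/mol.

−625 kJ/mol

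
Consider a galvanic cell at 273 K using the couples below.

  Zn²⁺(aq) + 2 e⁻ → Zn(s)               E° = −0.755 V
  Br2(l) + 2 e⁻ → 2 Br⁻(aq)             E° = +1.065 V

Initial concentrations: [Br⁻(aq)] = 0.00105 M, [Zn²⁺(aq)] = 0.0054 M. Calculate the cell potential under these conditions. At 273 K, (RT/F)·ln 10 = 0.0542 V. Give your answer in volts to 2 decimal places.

+2.04 V

Since E°(Br₂/Br⁻) > E°(Zn²⁺/Zn), Br₂/Br⁻ serves as the cathode.
The standard potential is +1.065 − (−0.755) = +1.820 V and the balanced reaction transfers n = 2 electrons.
The balanced reaction is Br2(l) + Zn(s) → 2 Br⁻(aq) + Zn²⁺(aq), so Q = [Br⁻(aq)]^2·[Zn²⁺(aq)] = 5.95×10^−9 and log Q = −8.225.
By the Nernst equation, E = +1.820 − (0.0542/2)·(−8.225) = +2.04 V.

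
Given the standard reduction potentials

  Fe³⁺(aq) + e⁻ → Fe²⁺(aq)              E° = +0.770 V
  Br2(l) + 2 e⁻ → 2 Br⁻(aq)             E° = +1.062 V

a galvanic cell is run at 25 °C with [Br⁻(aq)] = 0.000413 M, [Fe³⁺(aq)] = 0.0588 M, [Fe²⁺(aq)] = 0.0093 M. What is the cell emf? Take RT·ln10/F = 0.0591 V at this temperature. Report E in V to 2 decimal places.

Since E°(Br₂/Br⁻) > E°(Fe³⁺/Fe²⁺), Br₂/Br⁻ serves as the cathode.
E°cell = +1.062 − (+0.770) = +0.292 V, with n = 2 electrons transferred.
The balanced reaction is Br2(l) + 2 Fe²⁺(aq) → 2 Br⁻(aq) + 2 Fe³⁺(aq), so Q = ([Br⁻(aq)]^2·[Fe³⁺(aq)]^2) / [Fe²⁺(aq)]^2 = 6.82×10^−6 and log Q = −5.166.
Applying E = E° − (RT ln10/nF)·log Q gives +0.292 − (0.0591/2)(−5.166) = +0.44 V.

+0.44 V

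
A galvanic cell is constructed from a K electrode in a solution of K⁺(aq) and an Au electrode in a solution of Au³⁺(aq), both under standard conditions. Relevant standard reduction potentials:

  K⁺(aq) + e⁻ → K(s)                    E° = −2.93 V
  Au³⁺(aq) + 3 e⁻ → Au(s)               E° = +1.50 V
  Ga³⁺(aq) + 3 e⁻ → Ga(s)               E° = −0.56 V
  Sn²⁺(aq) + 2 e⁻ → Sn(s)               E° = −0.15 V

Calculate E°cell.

+4.43 V

Of the two couples in this cell, the one with the more positive reduction potential is reduced at the cathode: here that is Au³⁺/Au (+1.50 V); K⁺/K (−2.93 V) is the anode.
E°cell = E°(cathode) − E°(anode) = +1.50 − (−2.93) = +4.43 V.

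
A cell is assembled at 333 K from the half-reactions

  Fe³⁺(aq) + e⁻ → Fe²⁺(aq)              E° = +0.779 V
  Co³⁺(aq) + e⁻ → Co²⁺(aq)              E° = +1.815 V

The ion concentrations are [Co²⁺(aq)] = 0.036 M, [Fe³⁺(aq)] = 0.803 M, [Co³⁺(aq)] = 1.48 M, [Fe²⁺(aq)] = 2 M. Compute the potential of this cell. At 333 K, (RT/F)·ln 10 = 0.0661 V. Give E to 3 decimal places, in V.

The Co³⁺/Co²⁺ couple has the more positive E°, so it is the cathode; Fe³⁺/Fe²⁺ is the anode.
E°cell = +1.815 − (+0.779) = +1.036 V, with n = 1 electron transferred.
For the overall reaction Co³⁺(aq) + Fe²⁺(aq) → Co²⁺(aq) + Fe³⁺(aq), Q = ([Co²⁺(aq)]·[Fe³⁺(aq)]) / ([Co³⁺(aq)]·[Fe²⁺(aq)]) = 0.00977, giving log Q = −2.010.
E = E° − (0.0661/n)·log Q = +1.036 − (0.0661/1)(−2.010) = +1.169 V.

+1.169 V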